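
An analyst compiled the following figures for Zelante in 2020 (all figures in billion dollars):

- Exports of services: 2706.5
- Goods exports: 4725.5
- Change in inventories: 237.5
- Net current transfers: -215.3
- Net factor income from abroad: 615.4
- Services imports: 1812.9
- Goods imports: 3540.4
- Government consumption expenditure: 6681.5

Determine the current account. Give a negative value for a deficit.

Goods balance = 4725.5 - 3540.4 = 1185.1
Services balance = 2706.5 - 1812.9 = 893.6
Trade balance (goods + services) = 1185.1 + 893.6 = 2078.7
Net primary income = 615.4
Net secondary income = -215.3
Current account = 2078.7 + 615.4 + (-215.3) = 2478.8

2478.8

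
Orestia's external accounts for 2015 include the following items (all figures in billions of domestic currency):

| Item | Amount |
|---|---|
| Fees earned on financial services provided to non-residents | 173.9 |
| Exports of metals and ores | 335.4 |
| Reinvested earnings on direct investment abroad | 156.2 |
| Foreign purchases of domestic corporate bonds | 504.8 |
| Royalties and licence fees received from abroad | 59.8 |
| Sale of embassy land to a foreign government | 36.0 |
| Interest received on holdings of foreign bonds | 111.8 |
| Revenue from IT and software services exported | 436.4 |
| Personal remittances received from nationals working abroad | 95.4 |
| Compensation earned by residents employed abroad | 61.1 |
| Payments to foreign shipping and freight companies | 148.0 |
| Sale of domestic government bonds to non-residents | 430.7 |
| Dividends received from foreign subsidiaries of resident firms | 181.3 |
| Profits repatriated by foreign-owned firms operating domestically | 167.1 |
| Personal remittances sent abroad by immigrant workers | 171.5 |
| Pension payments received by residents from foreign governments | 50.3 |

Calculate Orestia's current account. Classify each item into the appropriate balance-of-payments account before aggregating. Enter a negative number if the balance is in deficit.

1175.0

Goods: 335.4
Services: 59.8 - 148.0 + 173.9 + 436.4 = 522.1
Primary income: 61.1 - 167.1 + 111.8 + 181.3 + 156.2 = 343.3
Secondary income: 95.4 - 171.5 + 50.3 = -25.8
Current account = 335.4 + 522.1 + 343.3 + (-25.8) = 1175.0
(Excluded from the current account — financial account: foreign purchases of domestic corporate bonds 504.8, sale of domestic government bonds to non-residents 430.7; capital account: sale of embassy land to a foreign government 36.0.)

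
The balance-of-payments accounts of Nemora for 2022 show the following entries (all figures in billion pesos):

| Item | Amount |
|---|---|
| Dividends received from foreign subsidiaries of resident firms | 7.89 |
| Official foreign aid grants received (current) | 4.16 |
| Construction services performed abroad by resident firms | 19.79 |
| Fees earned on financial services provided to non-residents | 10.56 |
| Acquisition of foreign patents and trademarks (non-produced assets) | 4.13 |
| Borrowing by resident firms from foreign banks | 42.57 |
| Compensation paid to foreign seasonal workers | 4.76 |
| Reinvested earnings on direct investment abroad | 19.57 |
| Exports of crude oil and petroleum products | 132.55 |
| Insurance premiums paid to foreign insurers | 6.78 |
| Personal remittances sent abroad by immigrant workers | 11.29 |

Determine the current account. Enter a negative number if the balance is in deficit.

Goods: 132.55
Services: 10.56 - 6.78 + 19.79 = 23.57
Primary income: 7.89 + 19.57 - 4.76 = 22.70
Secondary income: 4.16 - 11.29 = -7.13
Current account = 132.55 + 23.57 + 22.70 + (-7.13) = 171.69
(Excluded from the current account — capital account: acquisition of foreign patents and trademarks (non-produced assets) 4.13; financial account: borrowing by resident firms from foreign banks 42.57.)

171.69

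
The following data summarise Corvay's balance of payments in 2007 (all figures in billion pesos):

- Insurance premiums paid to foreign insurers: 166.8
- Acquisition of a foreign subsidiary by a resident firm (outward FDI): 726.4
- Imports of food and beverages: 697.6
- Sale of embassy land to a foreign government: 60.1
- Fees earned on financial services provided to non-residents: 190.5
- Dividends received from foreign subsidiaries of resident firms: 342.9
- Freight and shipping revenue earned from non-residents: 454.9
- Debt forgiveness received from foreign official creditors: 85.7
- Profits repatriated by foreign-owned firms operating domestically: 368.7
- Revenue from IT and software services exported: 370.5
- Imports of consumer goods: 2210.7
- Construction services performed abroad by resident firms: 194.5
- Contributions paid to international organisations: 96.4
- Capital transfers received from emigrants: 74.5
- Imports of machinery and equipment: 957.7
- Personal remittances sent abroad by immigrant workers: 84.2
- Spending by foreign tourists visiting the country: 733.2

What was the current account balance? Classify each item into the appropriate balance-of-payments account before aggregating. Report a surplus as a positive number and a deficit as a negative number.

-2295.6

Goods: -697.6 - 2210.7 - 957.7 = -3866.0
Services: 370.5 - 166.8 + 194.5 + 733.2 + 190.5 + 454.9 = 1776.8
Primary income: 342.9 - 368.7 = -25.8
Secondary income: -96.4 - 84.2 = -180.6
Current account = (-3866.0) + 1776.8 + (-25.8) + (-180.6) = -2295.6
(Excluded from the current account — financial account: acquisition of a foreign subsidiary by a resident firm (outward FDI) 726.4; capital account: sale of embassy land to a foreign government 60.1, debt forgiveness received from foreign official creditors 85.7, capital transfers received from emigrants 74.5.)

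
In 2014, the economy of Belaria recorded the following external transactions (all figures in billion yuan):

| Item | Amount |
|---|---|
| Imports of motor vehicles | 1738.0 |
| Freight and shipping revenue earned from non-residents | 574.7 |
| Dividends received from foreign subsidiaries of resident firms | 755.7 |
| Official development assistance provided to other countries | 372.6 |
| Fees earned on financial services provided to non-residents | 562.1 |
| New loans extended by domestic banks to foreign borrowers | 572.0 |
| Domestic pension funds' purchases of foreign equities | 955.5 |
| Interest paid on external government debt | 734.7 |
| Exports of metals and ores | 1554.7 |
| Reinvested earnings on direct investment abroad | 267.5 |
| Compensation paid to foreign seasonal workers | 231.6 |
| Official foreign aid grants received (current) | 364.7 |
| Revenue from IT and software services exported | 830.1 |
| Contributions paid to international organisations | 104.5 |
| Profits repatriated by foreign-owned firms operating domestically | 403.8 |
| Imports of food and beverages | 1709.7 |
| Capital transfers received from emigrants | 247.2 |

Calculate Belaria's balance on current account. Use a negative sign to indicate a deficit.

-385.4

Goods: -1709.7 + 1554.7 - 1738.0 = -1893.0
Services: 574.7 + 562.1 + 830.1 = 1966.9
Primary income: -231.6 - 403.8 + 267.5 + 755.7 - 734.7 = -346.9
Secondary income: 364.7 - 104.5 - 372.6 = -112.4
Current account = (-1893.0) + 1966.9 + (-346.9) + (-112.4) = -385.4
(Excluded from the current account — financial account: new loans extended by domestic banks to foreign borrowers 572.0, domestic pension funds' purchases of foreign equities 955.5; capital account: capital transfers received from emigrants 247.2.)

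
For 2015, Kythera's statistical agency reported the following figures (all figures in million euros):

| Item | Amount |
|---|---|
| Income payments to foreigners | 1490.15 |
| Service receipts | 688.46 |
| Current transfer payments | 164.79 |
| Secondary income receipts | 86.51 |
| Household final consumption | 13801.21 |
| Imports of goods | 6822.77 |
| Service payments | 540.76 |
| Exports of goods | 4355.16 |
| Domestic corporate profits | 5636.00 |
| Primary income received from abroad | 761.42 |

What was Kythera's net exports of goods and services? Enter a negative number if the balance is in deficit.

Goods balance = 4355.16 - 6822.77 = -2467.61
Services balance = 688.46 - 540.76 = 147.70
Trade balance (goods + services) = -2467.61 + 147.70 = -2319.91

-2319.91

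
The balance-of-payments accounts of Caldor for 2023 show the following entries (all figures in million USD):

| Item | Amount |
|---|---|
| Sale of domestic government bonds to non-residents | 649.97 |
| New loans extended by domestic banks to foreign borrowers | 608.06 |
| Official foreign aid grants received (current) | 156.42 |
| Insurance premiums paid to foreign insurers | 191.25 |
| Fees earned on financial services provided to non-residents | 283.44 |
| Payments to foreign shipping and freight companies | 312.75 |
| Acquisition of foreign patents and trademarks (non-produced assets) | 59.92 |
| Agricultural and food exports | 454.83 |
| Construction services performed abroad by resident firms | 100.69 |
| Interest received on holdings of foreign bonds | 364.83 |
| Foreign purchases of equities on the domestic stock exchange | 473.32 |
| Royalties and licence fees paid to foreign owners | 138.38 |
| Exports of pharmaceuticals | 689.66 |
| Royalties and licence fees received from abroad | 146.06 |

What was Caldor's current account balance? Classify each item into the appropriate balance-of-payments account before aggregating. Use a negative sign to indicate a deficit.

Goods: 689.66 + 454.83 = 1144.49
Services: -312.75 + 100.69 + 146.06 - 138.38 + 283.44 - 191.25 = -112.19
Primary income: 364.83
Secondary income: 156.42
Current account = 1144.49 + (-112.19) + 364.83 + 156.42 = 1553.55
(Excluded from the current account — financial account: sale of domestic government bonds to non-residents 649.97, new loans extended by domestic banks to foreign borrowers 608.06, foreign purchases of equities on the domestic stock exchange 473.32; capital account: acquisition of foreign patents and trademarks (non-produced assets) 59.92.)

1553.55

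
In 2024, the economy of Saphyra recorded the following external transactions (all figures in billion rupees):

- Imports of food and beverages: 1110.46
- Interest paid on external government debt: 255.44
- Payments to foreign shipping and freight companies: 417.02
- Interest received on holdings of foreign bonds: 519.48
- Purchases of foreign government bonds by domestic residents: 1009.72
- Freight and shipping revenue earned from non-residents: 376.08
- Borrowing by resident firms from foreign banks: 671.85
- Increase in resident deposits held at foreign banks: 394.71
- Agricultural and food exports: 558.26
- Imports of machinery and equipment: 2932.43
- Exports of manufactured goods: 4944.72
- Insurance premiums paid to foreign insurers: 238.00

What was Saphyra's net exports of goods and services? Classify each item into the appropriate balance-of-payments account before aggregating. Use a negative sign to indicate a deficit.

Goods: -2932.43 - 1110.46 + 558.26 + 4944.72 = 1460.09
Services: -238.00 - 417.02 + 376.08 = -278.94
Trade balance = 1460.09 + (-278.94) = 1181.15
(Excluded from the trade balance — primary income: interest paid on external government debt 255.44, interest received on holdings of foreign bonds 519.48; financial account: purchases of foreign government bonds by domestic residents 1009.72, borrowing by resident firms from foreign banks 671.85, increase in resident deposits held at foreign banks 394.71.)

1181.15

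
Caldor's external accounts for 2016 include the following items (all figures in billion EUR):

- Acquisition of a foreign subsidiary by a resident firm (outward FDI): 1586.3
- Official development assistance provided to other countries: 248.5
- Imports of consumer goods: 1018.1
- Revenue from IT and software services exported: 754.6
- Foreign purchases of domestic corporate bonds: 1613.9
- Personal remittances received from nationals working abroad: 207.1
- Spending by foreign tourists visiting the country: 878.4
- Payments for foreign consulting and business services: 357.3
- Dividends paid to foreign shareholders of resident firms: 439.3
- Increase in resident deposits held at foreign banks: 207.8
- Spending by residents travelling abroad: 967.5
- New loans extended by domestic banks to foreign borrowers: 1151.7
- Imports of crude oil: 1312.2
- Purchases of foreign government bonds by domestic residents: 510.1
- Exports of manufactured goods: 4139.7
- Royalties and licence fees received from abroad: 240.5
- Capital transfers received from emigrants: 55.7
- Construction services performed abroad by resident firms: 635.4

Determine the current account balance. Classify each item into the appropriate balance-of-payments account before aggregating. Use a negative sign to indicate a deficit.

2512.8

Goods: -1018.1 - 1312.2 + 4139.7 = 1809.4
Services: -967.5 + 878.4 + 240.5 - 357.3 + 754.6 + 635.4 = 1184.1
Primary income: -439.3
Secondary income: 207.1 - 248.5 = -41.4
Current account = 1809.4 + 1184.1 + (-439.3) + (-41.4) = 2512.8
(Excluded from the current account — financial account: acquisition of a foreign subsidiary by a resident firm (outward FDI) 1586.3, foreign purchases of domestic corporate bonds 1613.9, increase in resident deposits held at foreign banks 207.8, new loans extended by domestic banks to foreign borrowers 1151.7, purchases of foreign government bonds by domestic residents 510.1; capital account: capital transfers received from emigrants 55.7.)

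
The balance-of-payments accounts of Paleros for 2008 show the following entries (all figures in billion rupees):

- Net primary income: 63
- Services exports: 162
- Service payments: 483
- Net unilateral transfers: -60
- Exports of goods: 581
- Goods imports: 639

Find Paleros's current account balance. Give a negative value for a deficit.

-376

Goods balance = 581 - 639 = -58
Services balance = 162 - 483 = -321
Trade balance (goods + services) = -58 + (-321) = -379
Net primary income = 63
Net secondary income = -60
Current account = -379 + 63 + (-60) = -376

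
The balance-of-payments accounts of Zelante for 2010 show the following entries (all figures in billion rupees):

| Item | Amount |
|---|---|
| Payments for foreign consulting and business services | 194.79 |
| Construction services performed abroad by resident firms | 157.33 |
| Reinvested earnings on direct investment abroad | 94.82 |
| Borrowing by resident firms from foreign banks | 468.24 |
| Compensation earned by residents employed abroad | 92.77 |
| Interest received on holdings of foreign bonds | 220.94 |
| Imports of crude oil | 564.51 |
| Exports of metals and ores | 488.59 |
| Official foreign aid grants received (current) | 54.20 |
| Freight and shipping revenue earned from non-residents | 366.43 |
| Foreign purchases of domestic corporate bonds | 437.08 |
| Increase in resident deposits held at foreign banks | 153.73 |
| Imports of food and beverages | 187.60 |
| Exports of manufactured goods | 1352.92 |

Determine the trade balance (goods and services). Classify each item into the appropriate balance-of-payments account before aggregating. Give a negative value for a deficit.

Goods: -564.51 - 187.60 + 1352.92 + 488.59 = 1089.40
Services: 157.33 - 194.79 + 366.43 = 328.97
Trade balance = 1089.40 + 328.97 = 1418.37
(Excluded from the trade balance — primary income: reinvested earnings on direct investment abroad 94.82, compensation earned by residents employed abroad 92.77, interest received on holdings of foreign bonds 220.94; financial account: borrowing by resident firms from foreign banks 468.24, foreign purchases of domestic corporate bonds 437.08, increase in resident deposits held at foreign banks 153.73; secondary income: official foreign aid grants received (current) 54.20.)

1418.37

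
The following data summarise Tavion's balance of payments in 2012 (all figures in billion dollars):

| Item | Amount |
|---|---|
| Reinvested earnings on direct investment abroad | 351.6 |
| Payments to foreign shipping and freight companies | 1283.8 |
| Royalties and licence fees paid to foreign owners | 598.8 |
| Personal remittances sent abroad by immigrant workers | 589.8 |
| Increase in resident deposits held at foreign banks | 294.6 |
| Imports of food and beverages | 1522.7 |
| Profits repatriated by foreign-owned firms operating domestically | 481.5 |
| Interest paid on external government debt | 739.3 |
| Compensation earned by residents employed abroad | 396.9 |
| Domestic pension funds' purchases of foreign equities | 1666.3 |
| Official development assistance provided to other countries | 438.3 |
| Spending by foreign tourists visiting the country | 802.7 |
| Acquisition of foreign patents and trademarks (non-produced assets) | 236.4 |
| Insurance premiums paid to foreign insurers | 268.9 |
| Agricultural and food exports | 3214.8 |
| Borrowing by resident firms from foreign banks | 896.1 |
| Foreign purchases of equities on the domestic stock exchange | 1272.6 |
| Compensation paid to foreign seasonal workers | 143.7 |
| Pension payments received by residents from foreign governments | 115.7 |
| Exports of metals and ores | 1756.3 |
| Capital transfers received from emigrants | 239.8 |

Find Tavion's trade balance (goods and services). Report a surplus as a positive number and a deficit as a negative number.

Goods: 3214.8 + 1756.3 - 1522.7 = 3448.4
Services: -1283.8 - 268.9 + 802.7 - 598.8 = -1348.8
Trade balance = 3448.4 + (-1348.8) = 2099.6
(Excluded from the trade balance — primary income: reinvested earnings on direct investment abroad 351.6, profits repatriated by foreign-owned firms operating domestically 481.5, interest paid on external government debt 739.3, compensation earned by residents employed abroad 396.9, compensation paid to foreign seasonal workers 143.7; secondary income: personal remittances sent abroad by immigrant workers 589.8, official development assistance provided to other countries 438.3, pension payments received by residents from foreign governments 115.7; financial account: increase in resident deposits held at foreign banks 294.6, domestic pension funds' purchases of foreign equities 1666.3, borrowing by resident firms from foreign banks 896.1, foreign purchases of equities on the domestic stock exchange 1272.6; capital account: acquisition of foreign patents and trademarks (non-produced assets) 236.4, capital transfers received from emigrants 239.8.)

2099.6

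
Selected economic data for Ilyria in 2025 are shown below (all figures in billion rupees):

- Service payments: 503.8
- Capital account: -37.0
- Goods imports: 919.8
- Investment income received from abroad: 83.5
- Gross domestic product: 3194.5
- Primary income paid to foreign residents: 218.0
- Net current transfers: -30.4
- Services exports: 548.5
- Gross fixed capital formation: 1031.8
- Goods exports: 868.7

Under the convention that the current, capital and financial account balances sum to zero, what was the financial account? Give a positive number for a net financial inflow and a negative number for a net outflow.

Goods balance = 868.7 - 919.8 = -51.1
Services balance = 548.5 - 503.8 = 44.7
Trade balance (goods + services) = -51.1 + 44.7 = -6.4
Net primary income = 83.5 - 218.0 = -134.5
Net secondary income = -30.4
Current account = -6.4 + (-134.5) + (-30.4) = -171.3
Financial account = -(-171.3 + (-37.0)) = 208.3

208.3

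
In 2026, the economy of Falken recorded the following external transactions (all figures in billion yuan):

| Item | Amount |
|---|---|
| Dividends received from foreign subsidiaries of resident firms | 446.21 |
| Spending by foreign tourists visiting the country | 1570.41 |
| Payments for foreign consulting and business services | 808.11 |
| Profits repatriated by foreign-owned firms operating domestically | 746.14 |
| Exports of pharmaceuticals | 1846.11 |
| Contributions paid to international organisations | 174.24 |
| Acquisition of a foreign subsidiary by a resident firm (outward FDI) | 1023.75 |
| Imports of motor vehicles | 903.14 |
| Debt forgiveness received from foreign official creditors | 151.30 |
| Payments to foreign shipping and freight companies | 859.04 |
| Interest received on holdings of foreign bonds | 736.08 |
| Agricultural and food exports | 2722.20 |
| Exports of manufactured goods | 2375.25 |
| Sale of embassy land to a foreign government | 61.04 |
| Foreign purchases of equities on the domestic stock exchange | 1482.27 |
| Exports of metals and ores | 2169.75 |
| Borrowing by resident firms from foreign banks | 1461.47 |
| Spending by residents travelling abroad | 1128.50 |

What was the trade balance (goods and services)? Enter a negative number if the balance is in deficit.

Goods: 2169.75 + 2722.20 - 903.14 + 2375.25 + 1846.11 = 8210.17
Services: 1570.41 - 859.04 - 808.11 - 1128.50 = -1225.24
Trade balance = 8210.17 + (-1225.24) = 6984.93
(Excluded from the trade balance — primary income: dividends received from foreign subsidiaries of resident firms 446.21, profits repatriated by foreign-owned firms operating domestically 746.14, interest received on holdings of foreign bonds 736.08; secondary income: contributions paid to international organisations 174.24; financial account: acquisition of a foreign subsidiary by a resident firm (outward FDI) 1023.75, foreign purchases of equities on the domestic stock exchange 1482.27, borrowing by resident firms from foreign banks 1461.47; capital account: debt forgiveness received from foreign official creditors 151.30, sale of embassy land to a foreign government 61.04.)

6984.93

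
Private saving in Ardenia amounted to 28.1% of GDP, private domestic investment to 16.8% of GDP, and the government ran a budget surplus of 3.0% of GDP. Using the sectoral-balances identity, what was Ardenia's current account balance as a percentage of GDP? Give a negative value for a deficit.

14.3

By the sectoral-balances identity, CA = (S_private - I) + (T - G).
Private balance = 28.1 - 16.8 = 11.3
Government balance (T - G) = 3.0
CA = 11.3 + 3.0 = 14.3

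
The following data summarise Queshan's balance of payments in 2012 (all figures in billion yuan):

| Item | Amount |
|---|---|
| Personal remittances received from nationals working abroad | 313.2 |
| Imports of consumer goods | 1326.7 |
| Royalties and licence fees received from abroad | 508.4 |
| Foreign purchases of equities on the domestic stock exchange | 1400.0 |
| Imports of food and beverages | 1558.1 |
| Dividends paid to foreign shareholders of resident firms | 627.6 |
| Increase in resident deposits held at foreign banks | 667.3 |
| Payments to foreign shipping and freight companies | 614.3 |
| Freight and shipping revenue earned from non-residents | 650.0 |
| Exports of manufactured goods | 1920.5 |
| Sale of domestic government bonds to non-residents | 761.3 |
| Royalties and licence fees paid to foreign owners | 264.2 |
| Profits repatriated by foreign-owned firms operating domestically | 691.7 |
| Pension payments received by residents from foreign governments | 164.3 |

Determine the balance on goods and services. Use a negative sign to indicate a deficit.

Goods: 1920.5 - 1558.1 - 1326.7 = -964.3
Services: -264.2 + 508.4 - 614.3 + 650.0 = 279.9
Trade balance = -964.3 + 279.9 = -684.4
(Excluded from the trade balance — secondary income: personal remittances received from nationals working abroad 313.2, pension payments received by residents from foreign governments 164.3; financial account: foreign purchases of equities on the domestic stock exchange 1400.0, increase in resident deposits held at foreign banks 667.3, sale of domestic government bonds to non-residents 761.3; primary income: dividends paid to foreign shareholders of resident firms 627.6, profits repatriated by foreign-owned firms operating domestically 691.7.)

-684.4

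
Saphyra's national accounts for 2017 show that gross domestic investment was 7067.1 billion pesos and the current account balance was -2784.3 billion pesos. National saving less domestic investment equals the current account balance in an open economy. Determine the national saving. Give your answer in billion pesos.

S = I + CA = 7067.1 + (-2784.3) = 4282.8

4282.8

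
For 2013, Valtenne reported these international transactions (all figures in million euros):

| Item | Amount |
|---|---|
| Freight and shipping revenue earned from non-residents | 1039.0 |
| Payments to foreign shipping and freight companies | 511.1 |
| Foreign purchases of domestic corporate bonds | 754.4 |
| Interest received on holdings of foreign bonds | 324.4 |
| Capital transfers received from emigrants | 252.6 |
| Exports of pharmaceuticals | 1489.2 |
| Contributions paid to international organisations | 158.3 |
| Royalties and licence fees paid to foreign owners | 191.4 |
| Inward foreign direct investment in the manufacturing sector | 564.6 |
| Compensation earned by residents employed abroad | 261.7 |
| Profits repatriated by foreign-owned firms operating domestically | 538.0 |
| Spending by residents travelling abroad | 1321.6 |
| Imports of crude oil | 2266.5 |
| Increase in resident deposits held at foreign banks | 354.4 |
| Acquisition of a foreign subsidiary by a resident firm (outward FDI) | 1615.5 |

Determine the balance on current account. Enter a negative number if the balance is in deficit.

-1872.6

Goods: -2266.5 + 1489.2 = -777.3
Services: -191.4 - 511.1 + 1039.0 - 1321.6 = -985.1
Primary income: 261.7 - 538.0 + 324.4 = 48.1
Secondary income: -158.3
Current account = (-777.3) + (-985.1) + 48.1 + (-158.3) = -1872.6
(Excluded from the current account — financial account: foreign purchases of domestic corporate bonds 754.4, inward foreign direct investment in the manufacturing sector 564.6, increase in resident deposits held at foreign banks 354.4, acquisition of a foreign subsidiary by a resident firm (outward FDI) 1615.5; capital account: capital transfers received from emigrants 252.6.)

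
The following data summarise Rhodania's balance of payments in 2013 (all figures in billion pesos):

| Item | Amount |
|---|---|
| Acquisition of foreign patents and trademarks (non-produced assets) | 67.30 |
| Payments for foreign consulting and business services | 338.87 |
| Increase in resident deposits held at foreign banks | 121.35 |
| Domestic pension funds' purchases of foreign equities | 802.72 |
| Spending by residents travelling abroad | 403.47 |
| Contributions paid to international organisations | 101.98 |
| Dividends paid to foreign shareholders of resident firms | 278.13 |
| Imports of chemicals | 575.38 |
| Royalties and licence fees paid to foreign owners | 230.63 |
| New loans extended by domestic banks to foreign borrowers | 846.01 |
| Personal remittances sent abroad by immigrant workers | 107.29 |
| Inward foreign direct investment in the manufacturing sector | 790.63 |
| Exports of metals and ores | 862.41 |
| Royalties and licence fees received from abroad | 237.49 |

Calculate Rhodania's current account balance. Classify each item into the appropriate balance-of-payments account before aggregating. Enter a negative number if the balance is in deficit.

Goods: 862.41 - 575.38 = 287.03
Services: 237.49 - 230.63 - 338.87 - 403.47 = -735.48
Primary income: -278.13
Secondary income: -107.29 - 101.98 = -209.27
Current account = 287.03 + (-735.48) + (-278.13) + (-209.27) = -935.85
(Excluded from the current account — capital account: acquisition of foreign patents and trademarks (non-produced assets) 67.30; financial account: increase in resident deposits held at foreign banks 121.35, domestic pension funds' purchases of foreign equities 802.72, new loans extended by domestic banks to foreign borrowers 846.01, inward foreign direct investment in the manufacturing sector 790.63.)

-935.85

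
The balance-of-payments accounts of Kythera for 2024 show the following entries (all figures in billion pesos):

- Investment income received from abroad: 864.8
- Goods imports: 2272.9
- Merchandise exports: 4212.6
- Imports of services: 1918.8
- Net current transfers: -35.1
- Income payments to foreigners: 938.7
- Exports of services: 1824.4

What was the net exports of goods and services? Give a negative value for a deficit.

1845.3

Goods balance = 4212.6 - 2272.9 = 1939.7
Services balance = 1824.4 - 1918.8 = -94.4
Trade balance (goods + services) = 1939.7 + (-94.4) = 1845.3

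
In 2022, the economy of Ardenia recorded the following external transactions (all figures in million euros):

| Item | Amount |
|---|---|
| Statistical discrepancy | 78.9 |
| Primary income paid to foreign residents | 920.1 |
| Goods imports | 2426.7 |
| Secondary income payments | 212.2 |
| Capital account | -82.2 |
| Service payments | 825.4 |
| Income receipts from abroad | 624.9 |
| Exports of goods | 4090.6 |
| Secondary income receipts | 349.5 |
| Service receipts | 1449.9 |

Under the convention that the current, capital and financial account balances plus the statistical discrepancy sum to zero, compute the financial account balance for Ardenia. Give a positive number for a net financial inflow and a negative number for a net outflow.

Goods balance = 4090.6 - 2426.7 = 1663.9
Services balance = 1449.9 - 825.4 = 624.5
Trade balance (goods + services) = 1663.9 + 624.5 = 2288.4
Net primary income = 624.9 - 920.1 = -295.2
Net secondary income = 349.5 - 212.2 = 137.3
Current account = 2288.4 + (-295.2) + 137.3 = 2130.5
Financial account = -(2130.5 + (-82.2) + 78.9) = -2127.2

-2127.2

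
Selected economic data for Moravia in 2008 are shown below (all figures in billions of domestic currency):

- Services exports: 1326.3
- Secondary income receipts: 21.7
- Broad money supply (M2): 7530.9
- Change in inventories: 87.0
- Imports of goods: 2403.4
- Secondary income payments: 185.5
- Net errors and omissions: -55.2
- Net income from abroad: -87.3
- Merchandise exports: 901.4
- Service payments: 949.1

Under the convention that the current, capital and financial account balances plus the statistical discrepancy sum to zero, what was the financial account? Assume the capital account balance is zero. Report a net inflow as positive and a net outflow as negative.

Goods balance = 901.4 - 2403.4 = -1502.0
Services balance = 1326.3 - 949.1 = 377.2
Trade balance (goods + services) = -1502.0 + 377.2 = -1124.8
Net primary income = -87.3
Net secondary income = 21.7 - 185.5 = -163.8
Current account = -1124.8 + (-87.3) + (-163.8) = -1375.9
Financial account = -(-1375.9 + (-55.2)) = 1431.1

1431.1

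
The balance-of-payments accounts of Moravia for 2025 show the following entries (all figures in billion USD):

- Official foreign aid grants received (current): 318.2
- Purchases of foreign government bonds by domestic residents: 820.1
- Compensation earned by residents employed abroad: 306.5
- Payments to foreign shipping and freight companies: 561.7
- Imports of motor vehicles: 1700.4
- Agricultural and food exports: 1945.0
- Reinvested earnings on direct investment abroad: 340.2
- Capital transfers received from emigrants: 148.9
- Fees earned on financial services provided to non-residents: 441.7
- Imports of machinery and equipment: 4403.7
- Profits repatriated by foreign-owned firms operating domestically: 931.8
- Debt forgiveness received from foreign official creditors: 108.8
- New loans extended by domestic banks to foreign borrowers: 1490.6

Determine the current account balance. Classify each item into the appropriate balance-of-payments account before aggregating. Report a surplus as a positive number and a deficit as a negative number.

Goods: -4403.7 - 1700.4 + 1945.0 = -4159.1
Services: 441.7 - 561.7 = -120.0
Primary income: -931.8 + 340.2 + 306.5 = -285.1
Secondary income: 318.2
Current account = (-4159.1) + (-120.0) + (-285.1) + 318.2 = -4246.0
(Excluded from the current account — financial account: purchases of foreign government bonds by domestic residents 820.1, new loans extended by domestic banks to foreign borrowers 1490.6; capital account: capital transfers received from emigrants 148.9, debt forgiveness received from foreign official creditors 108.8.)

-4246.0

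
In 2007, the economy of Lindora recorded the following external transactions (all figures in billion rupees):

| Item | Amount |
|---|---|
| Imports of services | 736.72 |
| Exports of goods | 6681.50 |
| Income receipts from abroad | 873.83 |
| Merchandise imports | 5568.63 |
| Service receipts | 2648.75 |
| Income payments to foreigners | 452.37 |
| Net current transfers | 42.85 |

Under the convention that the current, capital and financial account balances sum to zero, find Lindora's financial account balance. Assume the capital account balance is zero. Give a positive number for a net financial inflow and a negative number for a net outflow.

-3489.21

Goods balance = 6681.50 - 5568.63 = 1112.87
Services balance = 2648.75 - 736.72 = 1912.03
Trade balance (goods + services) = 1112.87 + 1912.03 = 3024.90
Net primary income = 873.83 - 452.37 = 421.46
Net secondary income = 42.85
Current account = 3024.90 + 421.46 + 42.85 = 3489.21
Financial account = -(3489.21) = -3489.21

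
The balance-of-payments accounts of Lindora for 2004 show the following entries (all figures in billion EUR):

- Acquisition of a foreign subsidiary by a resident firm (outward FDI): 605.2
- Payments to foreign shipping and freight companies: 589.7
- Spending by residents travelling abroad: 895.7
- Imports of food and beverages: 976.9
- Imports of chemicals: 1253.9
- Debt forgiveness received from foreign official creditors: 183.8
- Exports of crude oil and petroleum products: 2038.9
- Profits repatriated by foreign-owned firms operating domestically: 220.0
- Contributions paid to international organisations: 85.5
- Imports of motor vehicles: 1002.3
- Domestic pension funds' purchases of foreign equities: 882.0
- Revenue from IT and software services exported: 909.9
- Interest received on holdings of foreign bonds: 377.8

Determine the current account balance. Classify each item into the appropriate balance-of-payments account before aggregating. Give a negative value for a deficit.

-1697.4

Goods: -1253.9 - 976.9 + 2038.9 - 1002.3 = -1194.2
Services: 909.9 - 895.7 - 589.7 = -575.5
Primary income: 377.8 - 220.0 = 157.8
Secondary income: -85.5
Current account = (-1194.2) + (-575.5) + 157.8 + (-85.5) = -1697.4
(Excluded from the current account — financial account: acquisition of a foreign subsidiary by a resident firm (outward FDI) 605.2, domestic pension funds' purchases of foreign equities 882.0; capital account: debt forgiveness received from foreign official creditors 183.8.)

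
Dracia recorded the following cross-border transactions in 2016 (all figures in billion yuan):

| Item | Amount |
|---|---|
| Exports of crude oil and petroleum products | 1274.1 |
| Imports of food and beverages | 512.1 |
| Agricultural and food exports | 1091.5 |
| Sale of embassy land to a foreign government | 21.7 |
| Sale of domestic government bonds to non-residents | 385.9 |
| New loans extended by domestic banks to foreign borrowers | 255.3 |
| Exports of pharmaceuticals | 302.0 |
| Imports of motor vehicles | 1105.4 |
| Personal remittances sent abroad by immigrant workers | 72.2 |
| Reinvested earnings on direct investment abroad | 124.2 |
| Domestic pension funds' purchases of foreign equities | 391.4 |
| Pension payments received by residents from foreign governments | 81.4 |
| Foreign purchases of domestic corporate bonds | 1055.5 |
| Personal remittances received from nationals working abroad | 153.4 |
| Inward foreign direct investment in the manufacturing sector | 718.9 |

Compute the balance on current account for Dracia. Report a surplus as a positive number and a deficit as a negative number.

1336.9

Goods: 302.0 + 1274.1 + 1091.5 - 1105.4 - 512.1 = 1050.1
Primary income: 124.2
Secondary income: 81.4 - 72.2 + 153.4 = 162.6
Current account = 1050.1 + 124.2 + 162.6 = 1336.9
(Excluded from the current account — capital account: sale of embassy land to a foreign government 21.7; financial account: sale of domestic government bonds to non-residents 385.9, new loans extended by domestic banks to foreign borrowers 255.3, domestic pension funds' purchases of foreign equities 391.4, foreign purchases of domestic corporate bonds 1055.5, inward foreign direct investment in the manufacturing sector 718.9.)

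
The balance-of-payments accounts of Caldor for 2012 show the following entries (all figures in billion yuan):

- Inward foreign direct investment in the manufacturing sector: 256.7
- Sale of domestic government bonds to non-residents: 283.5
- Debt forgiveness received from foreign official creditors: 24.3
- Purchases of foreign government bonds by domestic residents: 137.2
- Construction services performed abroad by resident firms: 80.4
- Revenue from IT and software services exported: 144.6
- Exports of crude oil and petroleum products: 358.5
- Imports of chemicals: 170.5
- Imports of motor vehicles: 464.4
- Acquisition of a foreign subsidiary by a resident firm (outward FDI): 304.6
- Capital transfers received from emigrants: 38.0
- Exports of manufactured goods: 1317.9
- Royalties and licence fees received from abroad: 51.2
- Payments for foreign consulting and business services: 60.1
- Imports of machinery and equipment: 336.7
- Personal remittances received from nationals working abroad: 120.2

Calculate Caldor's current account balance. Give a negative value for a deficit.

1041.1

Goods: -170.5 + 358.5 - 336.7 + 1317.9 - 464.4 = 704.8
Services: 51.2 + 144.6 + 80.4 - 60.1 = 216.1
Secondary income: 120.2
Current account = 704.8 + 216.1 + 120.2 = 1041.1
(Excluded from the current account — financial account: inward foreign direct investment in the manufacturing sector 256.7, sale of domestic government bonds to non-residents 283.5, purchases of foreign government bonds by domestic residents 137.2, acquisition of a foreign subsidiary by a resident firm (outward FDI) 304.6; capital account: debt forgiveness received from foreign official creditors 24.3, capital transfers received from emigrants 38.0.)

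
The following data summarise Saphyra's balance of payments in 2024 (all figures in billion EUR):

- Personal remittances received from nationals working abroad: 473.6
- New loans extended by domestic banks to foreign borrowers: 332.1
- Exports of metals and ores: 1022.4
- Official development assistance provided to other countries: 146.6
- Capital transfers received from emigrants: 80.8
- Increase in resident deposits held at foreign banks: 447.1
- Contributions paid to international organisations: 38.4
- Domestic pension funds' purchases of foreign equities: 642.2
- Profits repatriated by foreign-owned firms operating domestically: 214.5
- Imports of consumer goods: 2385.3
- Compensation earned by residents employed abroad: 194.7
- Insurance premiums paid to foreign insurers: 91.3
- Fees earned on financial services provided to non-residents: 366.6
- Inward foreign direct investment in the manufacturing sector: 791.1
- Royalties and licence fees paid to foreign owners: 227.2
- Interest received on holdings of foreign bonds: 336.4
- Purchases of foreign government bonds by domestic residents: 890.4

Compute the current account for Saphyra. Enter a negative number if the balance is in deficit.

Goods: -2385.3 + 1022.4 = -1362.9
Services: 366.6 - 227.2 - 91.3 = 48.1
Primary income: -214.5 + 336.4 + 194.7 = 316.6
Secondary income: 473.6 - 146.6 - 38.4 = 288.6
Current account = (-1362.9) + 48.1 + 316.6 + 288.6 = -709.6
(Excluded from the current account — financial account: new loans extended by domestic banks to foreign borrowers 332.1, increase in resident deposits held at foreign banks 447.1, domestic pension funds' purchases of foreign equities 642.2, inward foreign direct investment in the manufacturing sector 791.1, purchases of foreign government bonds by domestic residents 890.4; capital account: capital transfers received from emigrants 80.8.)

-709.6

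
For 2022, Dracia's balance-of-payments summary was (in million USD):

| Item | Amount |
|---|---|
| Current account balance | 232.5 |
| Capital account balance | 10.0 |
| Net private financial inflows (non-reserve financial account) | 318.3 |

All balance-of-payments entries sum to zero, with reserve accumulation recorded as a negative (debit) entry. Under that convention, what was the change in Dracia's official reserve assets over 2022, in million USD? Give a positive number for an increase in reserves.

Official reserve transactions balance = -(232.5 + 10.0 + 318.3) = -560.8
An accumulation of reserves is recorded as a debit (negative entry), so the change in the stock of reserves is the negative of that balance.
Change in official reserves = -(-560.8) = 560.8

560.8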